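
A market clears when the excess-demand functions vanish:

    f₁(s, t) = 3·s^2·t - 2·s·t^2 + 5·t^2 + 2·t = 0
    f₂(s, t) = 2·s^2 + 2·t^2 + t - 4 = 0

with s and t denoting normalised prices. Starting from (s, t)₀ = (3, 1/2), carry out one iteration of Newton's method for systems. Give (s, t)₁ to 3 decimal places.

(1.785, 0.360)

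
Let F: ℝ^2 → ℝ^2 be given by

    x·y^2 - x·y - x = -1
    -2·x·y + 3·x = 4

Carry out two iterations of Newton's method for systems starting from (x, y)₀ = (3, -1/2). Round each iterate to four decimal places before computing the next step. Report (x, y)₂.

(1.1941, -0.1719)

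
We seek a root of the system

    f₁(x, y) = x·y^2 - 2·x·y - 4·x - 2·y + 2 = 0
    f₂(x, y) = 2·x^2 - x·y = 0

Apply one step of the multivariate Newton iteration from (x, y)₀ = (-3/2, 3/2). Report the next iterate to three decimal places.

(-0.517, 1.916)

At (-3/2, 3/2): F = (6.125, 6.750).
Jacobian J = [[y^2 - 2·y - 4, 2·x·y - 2·x - 2], [4·x - y, -x]].
At the point, J = [[-4.750, -3.500], [-7.500, 1.500]] (det J = -33.375).
Solving J·Δ = −F gives Δ = (0.983, 0.416).
Then the next iterate is (x, y)₁ = (-0.517, 1.916).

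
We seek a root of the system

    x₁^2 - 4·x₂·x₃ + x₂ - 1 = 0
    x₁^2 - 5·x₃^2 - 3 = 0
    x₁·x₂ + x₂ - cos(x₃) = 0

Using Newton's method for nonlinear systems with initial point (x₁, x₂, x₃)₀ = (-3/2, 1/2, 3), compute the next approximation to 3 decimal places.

(-2.445, 0.631, 1.569)

At (-3/2, 1/2, 3): F = (-4.250, -45.750, 0.73999).
Jacobian J = [[2·x₁, -4·x₃ + 1, -4·x₂], [2·x₁, 0, -10·x₃], [x₂, x₁ + 1, sin(x₃)]].
At the point, J = [[-3.000, -11.000, -2.000], [-3.000, 0.000, -30.000], [0.500, -0.500, 0.14112]] (det J = 202.34304).
Solving J·Δ = −F gives Δ = (-0.945, 0.131, -1.431).
Then the next iterate is (x₁, x₂, x₃)₁ = (-2.445, 0.631, 1.569).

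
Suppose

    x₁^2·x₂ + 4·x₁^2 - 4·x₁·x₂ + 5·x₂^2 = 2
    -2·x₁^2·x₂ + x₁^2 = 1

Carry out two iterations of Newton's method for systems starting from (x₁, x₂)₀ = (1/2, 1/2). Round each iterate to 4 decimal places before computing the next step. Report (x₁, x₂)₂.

At (1/2, 1/2): F = (-0.6250, -1.0000).
Jacobian J = [[2·x₁·x₂ + 8·x₁ - 4·x₂, x₁^2 - 4·x₁ + 10·x₂], [-4·x₁·x₂ + 2·x₁, -2·x₁^2]].
At the point, J = [[2.5000, 3.2500], [0.0000, -0.5000]] (det J = -1.2500).
Solving J·Δ = −F gives Δ = (2.8500, -2.0000).
Then the next iterate is (x₁, x₂)₁ = (3.3500, -1.5000).
Round to (3.3500, -1.5000) and repeat: F = (57.406250, 43.8900), J = [[22.7500, -17.1775], [26.8000, -22.4450]].
Δ = (-10.6345, -10.7425), so (x₁, x₂)₂ = (-7.2845, -12.2425).

(-7.2845, -12.2425)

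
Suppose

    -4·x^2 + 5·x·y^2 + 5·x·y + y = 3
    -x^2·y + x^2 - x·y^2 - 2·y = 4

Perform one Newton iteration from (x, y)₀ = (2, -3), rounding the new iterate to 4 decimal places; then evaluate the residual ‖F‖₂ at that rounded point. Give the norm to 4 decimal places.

10.0221

At (2, -3): F = (38.0000, 0.0000).
Jacobian J = [[-8·x + 5·y^2 + 5·y, 10·x·y + 5·x + 1], [-2·x·y + 2·x - y^2, -x^2 - 2·x·y - 2]].
At the point, J = [[14.0000, -49.0000], [7.0000, 6.0000]] (det J = 427.0000).
Solving J·Δ = −F gives Δ = (-0.5340, 0.6230).
Then the next iterate is (x, y)₁ = (1.4660, -2.3770).
Re-evaluating at (1.4660, -2.3770): F = (10.018412, -0.271389), so ‖F‖₂ = 10.0221.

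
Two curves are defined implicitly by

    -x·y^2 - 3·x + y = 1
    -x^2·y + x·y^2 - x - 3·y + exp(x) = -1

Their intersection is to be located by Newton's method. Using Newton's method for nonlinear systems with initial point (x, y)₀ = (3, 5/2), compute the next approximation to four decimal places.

At (3, 5/2): F = (-26.2500, 6.835537).
Jacobian J = [[-y^2 - 3, -2·x·y + 1], [-2·x·y + y^2 + exp(x) - 1, -x^2 + 2·x·y - 3]].
At the point, J = [[-9.2500, -14.0000], [10.335537, 3.0000]] (det J = 116.947517).
Solving J·Δ = −F gives Δ = (-0.1449, -1.7793).
Then the next iterate is (x, y)₁ = (2.8551, 0.7207).

(2.8551, 0.7207)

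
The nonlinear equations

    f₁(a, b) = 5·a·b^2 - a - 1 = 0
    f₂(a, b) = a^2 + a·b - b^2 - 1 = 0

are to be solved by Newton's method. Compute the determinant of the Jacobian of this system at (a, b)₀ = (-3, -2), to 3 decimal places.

J = [[5·b^2 - 1, 10·a·b], [2·a + b, a - 2·b]].
At the point, J = [[19.000, 60.000], [-8.000, 1.000]].
det J = 499.000.

499.000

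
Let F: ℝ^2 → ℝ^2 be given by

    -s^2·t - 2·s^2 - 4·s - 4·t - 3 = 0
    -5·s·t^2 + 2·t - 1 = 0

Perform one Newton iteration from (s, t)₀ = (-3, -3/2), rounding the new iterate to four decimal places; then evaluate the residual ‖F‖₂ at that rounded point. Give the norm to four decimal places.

At (-3, -3/2): F = (10.5000, 29.7500).
Jacobian J = [[-2·s·t - 4·s - 4, -s^2 - 4], [-5·t^2, -10·s·t + 2]].
At the point, J = [[-1.0000, -13.0000], [-11.2500, -43.0000]] (det J = -103.2500).
Solving J·Δ = −F gives Δ = (-0.6271, 0.8559).
Then the next iterate is (s, t)₁ = (-3.6271, -0.6441).
Re-evaluating at (-3.6271, -0.6441): F = (-3.753223, 5.235581), so ‖F‖₂ = 6.4419.

6.4419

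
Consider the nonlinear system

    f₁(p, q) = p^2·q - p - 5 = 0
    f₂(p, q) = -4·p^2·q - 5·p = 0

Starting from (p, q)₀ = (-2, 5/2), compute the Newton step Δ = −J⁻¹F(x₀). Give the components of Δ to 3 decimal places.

(-0.222, -2.361)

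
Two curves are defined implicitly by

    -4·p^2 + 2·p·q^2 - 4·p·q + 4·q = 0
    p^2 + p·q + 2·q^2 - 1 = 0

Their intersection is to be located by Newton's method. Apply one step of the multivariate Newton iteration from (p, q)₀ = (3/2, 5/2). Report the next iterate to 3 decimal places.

(0.544, 1.436)

At (3/2, 5/2): F = (4.750, 17.500).
Jacobian J = [[-8·p + 2·q^2 - 4·q, 4·p·q - 4·p + 4], [2·p + q, p + 4·q]].
At the point, J = [[-9.500, 13.000], [5.500, 11.500]] (det J = -180.750).
Solving J·Δ = −F gives Δ = (-0.956, -1.064).
Then the next iterate is (p, q)₁ = (0.544, 1.436).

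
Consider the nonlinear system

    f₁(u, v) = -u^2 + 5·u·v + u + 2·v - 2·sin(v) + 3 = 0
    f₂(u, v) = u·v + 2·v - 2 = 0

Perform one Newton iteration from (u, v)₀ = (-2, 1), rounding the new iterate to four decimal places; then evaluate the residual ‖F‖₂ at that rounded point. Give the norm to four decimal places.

At (-2, 1): F = (-12.682942, -2.0000).
Jacobian J = [[-2·u + 5·v + 1, 5·u - 2·cos(v) + 2], [v, u + 2]].
At the point, J = [[10.0000, -9.080605], [1.0000, 0.0000]] (det J = 9.080605).
Solving J·Δ = −F gives Δ = (2.0000, 0.8058).
Then the next iterate is (u, v)₁ = (0.0000, 1.8058).
Re-evaluating at (0.0000, 1.8058): F = (4.666573, 1.6116), so ‖F‖₂ = 4.9370.

4.9370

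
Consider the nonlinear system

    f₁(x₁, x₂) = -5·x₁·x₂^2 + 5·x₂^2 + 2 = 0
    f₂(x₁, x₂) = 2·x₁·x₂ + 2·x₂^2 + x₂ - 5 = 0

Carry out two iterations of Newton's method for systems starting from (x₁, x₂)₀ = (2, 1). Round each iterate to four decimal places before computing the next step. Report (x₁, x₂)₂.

At (2, 1): F = (-3.0000, 2.0000).
Jacobian J = [[-5·x₂^2, -10·x₁·x₂ + 10·x₂], [2·x₂, 2·x₁ + 4·x₂ + 1]].
At the point, J = [[-5.0000, -10.0000], [2.0000, 9.0000]] (det J = -25.0000).
Solving J·Δ = −F gives Δ = (-0.2800, -0.1600).
Then the next iterate is (x₁, x₂)₁ = (1.7200, 0.8400).
Round to (1.7200, 0.8400) and repeat: F = (-0.540160, 0.1408), J = [[-3.5280, -6.0480], [1.6800, 7.8000]].
Δ = (-0.1937, 0.0237), so (x₁, x₂)₂ = (1.5263, 0.8637).

(1.5263, 0.8637)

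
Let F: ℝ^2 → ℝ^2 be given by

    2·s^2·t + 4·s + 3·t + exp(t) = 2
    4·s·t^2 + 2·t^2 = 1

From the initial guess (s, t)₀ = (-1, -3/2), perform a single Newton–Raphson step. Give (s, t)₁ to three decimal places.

At (-1, -3/2): F = (-13.27687, -5.500).
Jacobian J = [[4·s·t + 4, 2·s^2 + exp(t) + 3], [4·t^2, 8·s·t + 4·t]].
At the point, J = [[10.000, 5.22313], [9.000, 6.000]] (det J = 12.99183).
Solving J·Δ = −F gives Δ = (3.920, -4.964).
Then the next iterate is (s, t)₁ = (2.920, -6.464).

(2.920, -6.464)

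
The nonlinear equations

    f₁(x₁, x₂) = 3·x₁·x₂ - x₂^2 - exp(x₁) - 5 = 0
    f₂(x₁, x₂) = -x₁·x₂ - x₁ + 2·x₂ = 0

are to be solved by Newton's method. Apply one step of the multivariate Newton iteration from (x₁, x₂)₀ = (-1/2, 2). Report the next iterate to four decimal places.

At (-1/2, 2): F = (-12.606531, 5.5000).
Jacobian J = [[3·x₂ - exp(x₁), 3·x₁ - 2·x₂], [-x₂ - 1, -x₁ + 2]].
At the point, J = [[5.393469, -5.5000], [-3.0000, 2.5000]] (det J = -3.016327).
Solving J·Δ = −F gives Δ = (-0.4198, -2.7038).
Then the next iterate is (x₁, x₂)₁ = (-0.9198, -0.7038).

(-0.9198, -0.7038)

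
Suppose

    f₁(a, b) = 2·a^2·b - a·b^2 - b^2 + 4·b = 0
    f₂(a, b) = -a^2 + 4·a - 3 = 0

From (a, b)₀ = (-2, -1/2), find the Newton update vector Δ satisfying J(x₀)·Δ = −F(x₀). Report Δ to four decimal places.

At (-2, -1/2): F = (-5.7500, -15.0000).
Jacobian J = [[4·a·b - b^2, 2·a^2 - 2·a·b - 2·b + 4], [-2·a + 4, 0]].
At the point, J = [[3.7500, 11.0000], [8.0000, 0.0000]] (det J = -88.0000).
Solving J·Δ = −F gives Δ = (1.8750, -0.1165).

(1.8750, -0.1165)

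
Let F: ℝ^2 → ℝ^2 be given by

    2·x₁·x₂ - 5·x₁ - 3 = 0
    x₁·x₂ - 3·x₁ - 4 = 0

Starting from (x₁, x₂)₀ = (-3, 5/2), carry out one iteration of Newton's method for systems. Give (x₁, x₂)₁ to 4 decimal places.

(-5.0000, 2.0000)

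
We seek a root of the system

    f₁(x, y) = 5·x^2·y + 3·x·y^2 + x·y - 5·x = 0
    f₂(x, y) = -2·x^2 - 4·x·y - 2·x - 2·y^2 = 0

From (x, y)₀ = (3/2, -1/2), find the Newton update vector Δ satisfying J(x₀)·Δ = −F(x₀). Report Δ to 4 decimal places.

(-0.9365, 0.1548)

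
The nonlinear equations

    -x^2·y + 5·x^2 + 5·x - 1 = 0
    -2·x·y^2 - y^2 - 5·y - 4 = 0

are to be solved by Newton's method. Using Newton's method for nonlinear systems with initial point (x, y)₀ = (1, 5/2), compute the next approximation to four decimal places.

(0.2224, 1.2235)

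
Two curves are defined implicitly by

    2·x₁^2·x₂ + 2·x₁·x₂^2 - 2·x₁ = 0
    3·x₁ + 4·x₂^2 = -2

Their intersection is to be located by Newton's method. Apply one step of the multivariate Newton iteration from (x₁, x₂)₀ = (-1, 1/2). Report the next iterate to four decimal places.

(-0.2857, -0.0357)

At (-1, 1/2): F = (2.5000, 0.0000).
Jacobian J = [[4·x₁·x₂ + 2·x₂^2 - 2, 2·x₁^2 + 4·x₁·x₂], [3, 8·x₂]].
At the point, J = [[-3.5000, 0.0000], [3.0000, 4.0000]] (det J = -14.0000).
Solving J·Δ = −F gives Δ = (0.7143, -0.5357).
Then the next iterate is (x₁, x₂)₁ = (-0.2857, -0.0357).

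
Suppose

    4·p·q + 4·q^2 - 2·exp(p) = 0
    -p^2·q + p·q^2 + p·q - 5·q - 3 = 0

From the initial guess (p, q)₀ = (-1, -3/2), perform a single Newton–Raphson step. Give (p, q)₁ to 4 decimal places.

At (-1, -3/2): F = (14.264241, 5.2500).
Jacobian J = [[4·q - 2·exp(p), 4·p + 8·q], [-2·p·q + q^2 + q, -p^2 + 2·p·q + p - 5]].
At the point, J = [[-6.735759, -16.0000], [-2.2500, -4.0000]] (det J = -9.056964).
Solving J·Δ = −F gives Δ = (2.9748, -0.3608).
Then the next iterate is (p, q)₁ = (1.9748, -1.8608).

(1.9748, -1.8608)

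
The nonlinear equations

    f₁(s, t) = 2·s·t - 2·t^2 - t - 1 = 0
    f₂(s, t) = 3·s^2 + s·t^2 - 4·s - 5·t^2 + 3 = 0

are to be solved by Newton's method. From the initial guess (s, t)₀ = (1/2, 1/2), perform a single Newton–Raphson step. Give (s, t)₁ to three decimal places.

(1.833, 0.417)

At (1/2, 1/2): F = (-1.500, 0.625).
Jacobian J = [[2·t, 2·s - 4·t - 1], [6·s + t^2 - 4, 2·s·t - 10·t]].
At the point, J = [[1.000, -2.000], [-0.750, -4.500]] (det J = -6.000).
Solving J·Δ = −F gives Δ = (1.333, -0.083).
Then the next iterate is (s, t)₁ = (1.833, 0.417).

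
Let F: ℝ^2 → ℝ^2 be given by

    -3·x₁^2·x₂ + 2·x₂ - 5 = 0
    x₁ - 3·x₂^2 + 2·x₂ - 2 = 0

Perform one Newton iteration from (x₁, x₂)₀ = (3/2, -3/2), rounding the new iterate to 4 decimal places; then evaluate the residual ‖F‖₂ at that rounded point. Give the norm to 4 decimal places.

At (3/2, -3/2): F = (2.1250, -10.2500).
Jacobian J = [[-6·x₁·x₂, -3·x₁^2 + 2], [1, -6·x₂ + 2]].
At the point, J = [[13.5000, -4.7500], [1.0000, 11.0000]] (det J = 153.2500).
Solving J·Δ = −F gives Δ = (0.1652, 0.9168).
Then the next iterate is (x₁, x₂)₁ = (1.6652, -0.5832).
Re-evaluating at (1.6652, -0.5832): F = (-1.314950, -2.521567), so ‖F‖₂ = 2.8438.

2.8438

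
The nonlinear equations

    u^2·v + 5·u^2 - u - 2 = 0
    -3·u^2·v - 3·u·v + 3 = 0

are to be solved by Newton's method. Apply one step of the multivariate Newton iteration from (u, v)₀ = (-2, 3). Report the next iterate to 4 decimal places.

(-0.5333, 7.1000)

At (-2, 3): F = (32.0000, -15.0000).
Jacobian J = [[2·u·v + 10·u - 1, u^2], [-6·u·v - 3·v, -3·u^2 - 3·u]].
At the point, J = [[-33.0000, 4.0000], [27.0000, -6.0000]] (det J = 90.0000).
Solving J·Δ = −F gives Δ = (1.4667, 4.1000).
Then the next iterate is (u, v)₁ = (-0.5333, 7.1000).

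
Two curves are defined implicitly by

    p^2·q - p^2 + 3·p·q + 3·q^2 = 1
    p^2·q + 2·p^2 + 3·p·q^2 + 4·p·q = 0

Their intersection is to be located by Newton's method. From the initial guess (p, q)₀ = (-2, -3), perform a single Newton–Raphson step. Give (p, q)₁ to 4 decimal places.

At (-2, -3): F = (28.0000, -34.0000).
Jacobian J = [[2·p·q - 2·p + 3·q, p^2 + 3·p + 6·q], [2·p·q + 4·p + 3·q^2 + 4·q, p^2 + 6·p·q + 4·p]].
At the point, J = [[7.0000, -20.0000], [19.0000, 32.0000]] (det J = 604.0000).
Solving J·Δ = −F gives Δ = (-0.3576, 1.2748).
Then the next iterate is (p, q)₁ = (-2.3576, -1.7252).

(-2.3576, -1.7252)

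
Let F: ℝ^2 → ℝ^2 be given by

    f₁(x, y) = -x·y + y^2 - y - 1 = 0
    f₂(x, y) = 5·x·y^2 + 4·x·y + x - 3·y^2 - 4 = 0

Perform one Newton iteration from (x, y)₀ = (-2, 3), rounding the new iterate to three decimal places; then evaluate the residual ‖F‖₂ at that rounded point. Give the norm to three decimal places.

43.517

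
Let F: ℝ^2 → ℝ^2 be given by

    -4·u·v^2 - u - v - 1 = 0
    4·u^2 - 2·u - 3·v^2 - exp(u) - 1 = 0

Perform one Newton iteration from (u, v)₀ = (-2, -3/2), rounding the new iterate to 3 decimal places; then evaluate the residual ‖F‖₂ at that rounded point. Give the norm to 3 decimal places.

6.413

At (-2, -3/2): F = (20.500, 12.11466).
Jacobian J = [[-4·v^2 - 1, -8·u·v - 1], [8·u - exp(u) - 2, -6·v]].
At the point, J = [[-10.000, -25.000], [-18.13534, 9.000]] (det J = -543.38338).
Solving J·Δ = −F gives Δ = (0.897, 0.461).
Then the next iterate is (u, v)₁ = (-1.103, -1.039).
Re-evaluating at (-1.103, -1.039): F = (5.90485, 2.50200), so ‖F‖₂ = 6.413.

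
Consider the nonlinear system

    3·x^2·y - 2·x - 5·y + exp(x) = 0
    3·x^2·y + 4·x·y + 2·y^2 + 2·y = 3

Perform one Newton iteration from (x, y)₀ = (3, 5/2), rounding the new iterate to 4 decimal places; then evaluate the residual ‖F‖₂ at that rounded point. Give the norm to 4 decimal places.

At (3, 5/2): F = (69.085537, 112.0000).
Jacobian J = [[6·x·y + exp(x) - 2, 3·x^2 - 5], [6·x·y + 4·y, 3·x^2 + 4·x + 4·y + 2]].
At the point, J = [[63.085537, 22.0000], [55.0000, 51.0000]] (det J = 2007.362383).
Solving J·Δ = −F gives Δ = (-0.5277, -1.6269).
Then the next iterate is (x, y)₁ = (2.4723, 0.8731).
Re-evaluating at (2.4723, 0.8731): F = (18.549431, 24.914929), so ‖F‖₂ = 31.0618.

31.0618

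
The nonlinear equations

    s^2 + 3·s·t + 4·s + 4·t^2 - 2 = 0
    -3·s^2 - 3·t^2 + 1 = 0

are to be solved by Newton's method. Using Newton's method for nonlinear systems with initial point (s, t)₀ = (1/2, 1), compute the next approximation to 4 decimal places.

At (1/2, 1): F = (5.7500, -2.7500).
Jacobian J = [[2·s + 3·t + 4, 3·s + 8·t], [-6·s, -6·t]].
At the point, J = [[8.0000, 9.5000], [-3.0000, -6.0000]] (det J = -19.5000).
Solving J·Δ = −F gives Δ = (-0.4295, -0.2436).
Then the next iterate is (s, t)₁ = (0.0705, 0.7564).

(0.0705, 0.7564)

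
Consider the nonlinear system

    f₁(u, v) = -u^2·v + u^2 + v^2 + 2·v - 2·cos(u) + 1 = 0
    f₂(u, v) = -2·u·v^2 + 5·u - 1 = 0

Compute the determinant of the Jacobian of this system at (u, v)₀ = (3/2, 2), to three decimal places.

23.310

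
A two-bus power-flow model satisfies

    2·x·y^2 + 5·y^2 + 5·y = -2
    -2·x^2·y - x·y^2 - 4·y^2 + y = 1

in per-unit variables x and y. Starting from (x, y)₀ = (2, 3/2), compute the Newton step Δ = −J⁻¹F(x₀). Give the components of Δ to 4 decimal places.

At (2, 3/2): F = (29.7500, -25.0000).
Jacobian J = [[2·y^2, 4·x·y + 10·y + 5], [-4·x·y - y^2, -2·x^2 - 2·x·y - 8·y + 1]].
At the point, J = [[4.5000, 32.0000], [-14.2500, -25.0000]] (det J = 343.5000).
Solving J·Δ = −F gives Δ = (-0.1638, -0.9067).

(-0.1638, -0.9067)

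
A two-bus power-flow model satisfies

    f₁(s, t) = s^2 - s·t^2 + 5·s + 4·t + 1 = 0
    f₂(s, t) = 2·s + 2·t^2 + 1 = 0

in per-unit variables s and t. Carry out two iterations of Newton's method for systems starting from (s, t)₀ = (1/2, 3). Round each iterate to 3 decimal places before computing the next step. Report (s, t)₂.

(0.545, -0.215)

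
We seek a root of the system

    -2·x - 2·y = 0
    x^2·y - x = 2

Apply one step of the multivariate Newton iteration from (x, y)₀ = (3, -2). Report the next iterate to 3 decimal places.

At (3, -2): F = (-2.000, -23.000).
Jacobian J = [[-2, -2], [2·x·y - 1, x^2]].
At the point, J = [[-2.000, -2.000], [-13.000, 9.000]] (det J = -44.000).
Solving J·Δ = −F gives Δ = (-1.455, 0.455).
Then the next iterate is (x, y)₁ = (1.545, -1.545).

(1.545, -1.545)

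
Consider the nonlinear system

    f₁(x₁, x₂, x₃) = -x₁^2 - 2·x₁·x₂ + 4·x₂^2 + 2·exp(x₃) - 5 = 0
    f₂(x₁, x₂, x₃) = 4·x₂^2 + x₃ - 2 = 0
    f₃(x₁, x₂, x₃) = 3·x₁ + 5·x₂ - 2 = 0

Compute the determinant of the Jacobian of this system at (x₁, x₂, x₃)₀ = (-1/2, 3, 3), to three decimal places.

-2792.317

J = [[-2·x₁ - 2·x₂, -2·x₁ + 8·x₂, 2·exp(x₃)], [0, 8·x₂, 1], [3, 5, 0]].
At the point, J = [[-5.000, 25.000, 40.17107], [0.000, 24.000, 1.000], [3.000, 5.000, 0.000]].
det J = -2792.317.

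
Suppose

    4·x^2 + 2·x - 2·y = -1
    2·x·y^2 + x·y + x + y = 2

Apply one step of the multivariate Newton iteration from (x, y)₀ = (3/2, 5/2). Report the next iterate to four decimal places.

(0.8177, 1.7238)

At (3/2, 5/2): F = (8.0000, 24.5000).
Jacobian J = [[8·x + 2, -2], [2·y^2 + y + 1, 4·x·y + x + 1]].
At the point, J = [[14.0000, -2.0000], [16.0000, 17.5000]] (det J = 277.0000).
Solving J·Δ = −F gives Δ = (-0.6823, -0.7762).
Then the next iterate is (x, y)₁ = (0.8177, 1.7238).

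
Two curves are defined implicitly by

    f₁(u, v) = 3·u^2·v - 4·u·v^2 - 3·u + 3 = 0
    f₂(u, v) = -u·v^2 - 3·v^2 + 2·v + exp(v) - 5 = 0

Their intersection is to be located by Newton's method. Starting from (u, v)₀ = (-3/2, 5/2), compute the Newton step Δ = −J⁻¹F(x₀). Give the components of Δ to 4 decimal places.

At (-3/2, 5/2): F = (61.8750, 2.807494).
Jacobian J = [[6·u·v - 4·v^2 - 3, 3·u^2 - 8·u·v], [-v^2, -2·u·v - 6·v + exp(v) + 2]].
At the point, J = [[-50.5000, 36.7500], [-6.2500, 6.682494]] (det J = -107.778445).
Solving J·Δ = −F gives Δ = (2.8791, 2.2726).

(2.8791, 2.2726)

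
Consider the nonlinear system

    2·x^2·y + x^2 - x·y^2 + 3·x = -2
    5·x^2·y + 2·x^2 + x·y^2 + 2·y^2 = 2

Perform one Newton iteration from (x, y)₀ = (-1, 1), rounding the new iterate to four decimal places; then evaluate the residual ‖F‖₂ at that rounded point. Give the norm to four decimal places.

At (-1, 1): F = (3.0000, 6.0000).
Jacobian J = [[4·x·y + 2·x - y^2 + 3, 2·x^2 - 2·x·y], [10·x·y + 4·x + y^2, 5·x^2 + 2·x·y + 4·y]].
At the point, J = [[-4.0000, 4.0000], [-13.0000, 7.0000]] (det J = 24.0000).
Solving J·Δ = −F gives Δ = (0.1250, -0.6250).
Then the next iterate is (x, y)₁ = (-0.8750, 0.3750).
Re-evaluating at (-0.8750, 0.3750): F = (0.837891, 1.1250), so ‖F‖₂ = 1.4027.

1.4027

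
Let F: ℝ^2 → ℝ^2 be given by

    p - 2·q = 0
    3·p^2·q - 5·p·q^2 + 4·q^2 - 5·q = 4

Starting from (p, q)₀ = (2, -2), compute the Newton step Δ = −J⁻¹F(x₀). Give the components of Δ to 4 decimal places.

(1.7895, 3.8947)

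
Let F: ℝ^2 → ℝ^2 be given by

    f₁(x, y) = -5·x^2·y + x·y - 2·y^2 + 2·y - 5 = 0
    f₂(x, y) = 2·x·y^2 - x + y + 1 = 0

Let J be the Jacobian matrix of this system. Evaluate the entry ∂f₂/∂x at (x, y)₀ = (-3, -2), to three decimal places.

7.000

∂f₂/∂x = 2·y^2 - 1.
At (-3, -2) this is 7.000.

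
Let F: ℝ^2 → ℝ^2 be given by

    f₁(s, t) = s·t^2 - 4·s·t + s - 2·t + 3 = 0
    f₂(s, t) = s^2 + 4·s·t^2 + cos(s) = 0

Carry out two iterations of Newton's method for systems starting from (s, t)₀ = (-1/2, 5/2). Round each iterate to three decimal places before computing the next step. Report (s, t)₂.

At (-1/2, 5/2): F = (-0.625, -11.37242).
Jacobian J = [[t^2 - 4·t + 1, 2·s·t - 4·s - 2], [2·s + 4·t^2 - sin(s), 8·s·t]].
At the point, J = [[-2.750, -2.500], [24.47943, -10.000]] (det J = 88.69856).
Solving J·Δ = −F gives Δ = (0.250, -0.525).
Then the next iterate is (s, t)₁ = (-0.250, 1.975).
Round to (-0.250, 1.975) and repeat: F = (-0.20016, -2.86921), J = [[-2.99938, -1.98750], [15.34990, -3.950]].
Δ = (0.116, -0.276), so (s, t)₂ = (-0.134, 1.699).

(-0.134, 1.699)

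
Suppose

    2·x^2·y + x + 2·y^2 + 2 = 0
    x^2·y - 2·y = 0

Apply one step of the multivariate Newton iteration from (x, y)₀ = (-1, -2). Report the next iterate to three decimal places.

(-1.467, -1.867)

At (-1, -2): F = (5.000, 2.000).
Jacobian J = [[4·x·y + 1, 2·x^2 + 4·y], [2·x·y, x^2 - 2]].
At the point, J = [[9.000, -6.000], [4.000, -1.000]] (det J = 15.000).
Solving J·Δ = −F gives Δ = (-0.467, 0.133).
Then the next iterate is (x, y)₁ = (-1.467, -1.867).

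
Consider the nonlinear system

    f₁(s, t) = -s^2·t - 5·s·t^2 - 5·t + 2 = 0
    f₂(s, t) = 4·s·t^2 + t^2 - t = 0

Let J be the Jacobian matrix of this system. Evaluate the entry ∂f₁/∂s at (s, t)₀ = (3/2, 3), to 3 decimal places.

-54.000

∂f₁/∂s = -2·s·t - 5·t^2.
At (3/2, 3) this is -54.000.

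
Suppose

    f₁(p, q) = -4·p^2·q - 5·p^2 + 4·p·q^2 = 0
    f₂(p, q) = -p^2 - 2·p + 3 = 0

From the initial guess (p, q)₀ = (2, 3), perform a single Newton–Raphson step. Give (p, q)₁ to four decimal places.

(1.1667, 2.0417)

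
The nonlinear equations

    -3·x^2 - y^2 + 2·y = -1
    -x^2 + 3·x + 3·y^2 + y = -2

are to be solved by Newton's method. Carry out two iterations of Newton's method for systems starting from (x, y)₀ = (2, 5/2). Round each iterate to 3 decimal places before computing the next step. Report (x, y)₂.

(0.898, -0.283)

At (2, 5/2): F = (-12.250, 25.250).
Jacobian J = [[-6·x, -2·y + 2], [-2·x + 3, 6·y + 1]].
At the point, J = [[-12.000, -3.000], [-1.000, 16.000]] (det J = -195.000).
Solving J·Δ = −F gives Δ = (-0.617, -1.617).
Then the next iterate is (x, y)₁ = (1.383, 0.883).
Round to (1.383, 0.883) and repeat: F = (-3.75176, 7.45838), J = [[-8.298, 0.234], [0.234, 6.298]].
Δ = (-0.485, -1.166), so (x, y)₂ = (0.898, -0.283).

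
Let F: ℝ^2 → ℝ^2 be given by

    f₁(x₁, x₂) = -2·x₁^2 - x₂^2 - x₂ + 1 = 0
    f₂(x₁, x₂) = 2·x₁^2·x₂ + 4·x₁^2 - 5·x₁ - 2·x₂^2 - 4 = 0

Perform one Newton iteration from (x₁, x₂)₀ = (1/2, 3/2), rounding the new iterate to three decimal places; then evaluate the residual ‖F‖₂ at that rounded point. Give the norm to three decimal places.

4.119

At (1/2, 3/2): F = (-3.250, -9.250).
Jacobian J = [[-4·x₁, -2·x₂ - 1], [4·x₁·x₂ + 8·x₁ - 5, 2·x₁^2 - 4·x₂]].
At the point, J = [[-2.000, -4.000], [2.000, -5.500]] (det J = 19.000).
Solving J·Δ = −F gives Δ = (1.007, -1.316).
Then the next iterate is (x₁, x₂)₁ = (1.507, 0.184).
Re-evaluating at (1.507, 0.184): F = (-3.75995, -1.68277), so ‖F‖₂ = 4.119.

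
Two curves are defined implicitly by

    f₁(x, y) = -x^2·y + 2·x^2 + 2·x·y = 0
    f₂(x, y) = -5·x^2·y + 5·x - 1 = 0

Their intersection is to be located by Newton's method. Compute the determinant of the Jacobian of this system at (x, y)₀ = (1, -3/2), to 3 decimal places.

-40.000

J = [[-2·x·y + 4·x + 2·y, -x^2 + 2·x], [-10·x·y + 5, -5·x^2]].
At the point, J = [[4.000, 1.000], [20.000, -5.000]].
det J = -40.000.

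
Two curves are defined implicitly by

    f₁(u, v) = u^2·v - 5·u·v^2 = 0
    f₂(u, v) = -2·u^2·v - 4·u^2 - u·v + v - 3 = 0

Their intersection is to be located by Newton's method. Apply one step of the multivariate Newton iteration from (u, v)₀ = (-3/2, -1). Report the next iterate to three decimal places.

(-0.020, -0.820)

At (-3/2, -1): F = (5.250, -10.000).
Jacobian J = [[2·u·v - 5·v^2, u^2 - 10·u·v], [-4·u·v - 8·u - v, -2·u^2 - u + 1]].
At the point, J = [[-2.000, -12.750], [7.000, -2.000]] (det J = 93.250).
Solving J·Δ = −F gives Δ = (1.480, 0.180).
Then the next iterate is (u, v)₁ = (-0.020, -0.820).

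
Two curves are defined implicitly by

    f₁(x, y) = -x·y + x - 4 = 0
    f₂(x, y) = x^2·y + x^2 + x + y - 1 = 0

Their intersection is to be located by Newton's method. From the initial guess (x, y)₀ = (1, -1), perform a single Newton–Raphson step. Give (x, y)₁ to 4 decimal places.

At (1, -1): F = (-2.0000, -1.0000).
Jacobian J = [[-y + 1, -x], [2·x·y + 2·x + 1, x^2 + 1]].
At the point, J = [[2.0000, -1.0000], [1.0000, 2.0000]] (det J = 5.0000).
Solving J·Δ = −F gives Δ = (1.0000, 0.0000).
Then the next iterate is (x, y)₁ = (2.0000, -1.0000).

(2.0000, -1.0000)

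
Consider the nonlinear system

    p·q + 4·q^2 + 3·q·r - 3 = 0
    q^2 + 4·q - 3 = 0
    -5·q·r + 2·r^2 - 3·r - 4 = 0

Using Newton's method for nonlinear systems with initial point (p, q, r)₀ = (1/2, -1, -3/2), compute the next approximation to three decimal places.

(-45.500, 2.000, 3.500)

At (1/2, -1, -3/2): F = (5.000, -6.000, -2.500).
Jacobian J = [[q, p + 8·q + 3·r, 3·q], [0, 2·q + 4, 0], [0, -5·r, -5·q + 4·r - 3]].
At the point, J = [[-1.000, -12.000, -3.000], [0.000, 2.000, 0.000], [0.000, 7.500, -4.000]] (det J = 8.000).
Solving J·Δ = −F gives Δ = (-46.000, 3.000, 5.000).
Then the next iterate is (p, q, r)₁ = (-45.500, 2.000, 3.500).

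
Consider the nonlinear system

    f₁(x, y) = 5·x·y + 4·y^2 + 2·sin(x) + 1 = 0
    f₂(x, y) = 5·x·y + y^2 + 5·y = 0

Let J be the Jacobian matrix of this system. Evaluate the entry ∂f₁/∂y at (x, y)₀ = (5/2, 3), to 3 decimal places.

36.500

∂f₁/∂y = 5·x + 8·y.
At (5/2, 3) this is 36.500.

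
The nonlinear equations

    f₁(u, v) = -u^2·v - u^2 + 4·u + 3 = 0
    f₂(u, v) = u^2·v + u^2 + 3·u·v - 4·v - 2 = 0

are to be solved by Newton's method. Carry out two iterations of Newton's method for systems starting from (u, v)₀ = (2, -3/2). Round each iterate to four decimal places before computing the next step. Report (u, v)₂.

At (2, -3/2): F = (13.0000, -7.0000).
Jacobian J = [[-2·u·v - 2·u + 4, -u^2], [2·u·v + 2·u + 3·v, u^2 + 3·u - 4]].
At the point, J = [[6.0000, -4.0000], [-6.5000, 6.0000]] (det J = 10.0000).
Solving J·Δ = −F gives Δ = (-5.0000, -4.2500).
Then the next iterate is (u, v)₁ = (-3.0000, -5.7500).
Round to (-3.0000, -5.7500) and repeat: F = (33.7500, 30.0000), J = [[-24.5000, -9.0000], [11.2500, -4.0000]].
Δ = (-0.6775, 5.5944), so (u, v)₂ = (-3.6775, -0.1556).

(-3.6775, -0.1556)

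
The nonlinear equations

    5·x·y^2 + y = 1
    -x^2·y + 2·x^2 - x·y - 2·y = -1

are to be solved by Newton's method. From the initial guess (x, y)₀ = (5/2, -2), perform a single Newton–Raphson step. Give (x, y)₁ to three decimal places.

At (5/2, -2): F = (47.000, 35.000).
Jacobian J = [[5·y^2, 10·x·y + 1], [-2·x·y + 4·x - y, -x^2 - x - 2]].
At the point, J = [[20.000, -49.000], [22.000, -10.750]] (det J = 863.000).
Solving J·Δ = −F gives Δ = (-1.402, 0.387).
Then the next iterate is (x, y)₁ = (1.098, -1.613).

(1.098, -1.613)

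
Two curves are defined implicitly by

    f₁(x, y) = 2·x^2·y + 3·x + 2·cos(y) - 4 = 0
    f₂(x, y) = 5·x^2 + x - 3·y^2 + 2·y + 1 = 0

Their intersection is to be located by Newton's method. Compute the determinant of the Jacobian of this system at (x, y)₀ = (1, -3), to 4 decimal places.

J = [[4·x·y + 3, 2·x^2 - 2·sin(y)], [10·x + 1, -6·y + 2]].
At the point, J = [[-9.0000, 2.282240], [11.0000, 20.0000]].
det J = -205.1046.

-205.1046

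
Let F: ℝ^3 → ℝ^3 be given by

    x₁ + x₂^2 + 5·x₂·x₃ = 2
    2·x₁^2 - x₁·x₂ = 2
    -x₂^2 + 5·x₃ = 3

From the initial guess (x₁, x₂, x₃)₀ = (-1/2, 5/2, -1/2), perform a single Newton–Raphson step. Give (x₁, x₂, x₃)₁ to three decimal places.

(-0.753, 0.725, 0.075)

At (-1/2, 5/2, -1/2): F = (-2.500, -0.250, -11.750).
Jacobian J = [[1, 2·x₂ + 5·x₃, 5·x₂], [4·x₁ - x₂, -x₁, 0], [0, -2·x₂, 5]].
At the point, J = [[1.000, 2.500, 12.500], [-4.500, 0.500, 0.000], [0.000, -5.000, 5.000]] (det J = 340.000).
Solving J·Δ = −F gives Δ = (-0.253, -1.775, 0.575).
Then the next iterate is (x₁, x₂, x₃)₁ = (-0.753, 0.725, 0.075).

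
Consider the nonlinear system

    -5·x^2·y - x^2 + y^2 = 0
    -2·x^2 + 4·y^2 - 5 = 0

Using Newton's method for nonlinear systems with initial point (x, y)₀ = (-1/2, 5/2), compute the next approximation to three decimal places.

(-0.440, 1.519)

At (-1/2, 5/2): F = (2.875, 19.500).
Jacobian J = [[-10·x·y - 2·x, -5·x^2 + 2·y], [-4·x, 8·y]].
At the point, J = [[13.500, 3.750], [2.000, 20.000]] (det J = 262.500).
Solving J·Δ = −F gives Δ = (0.060, -0.981).
Then the next iterate is (x, y)₁ = (-0.440, 1.519).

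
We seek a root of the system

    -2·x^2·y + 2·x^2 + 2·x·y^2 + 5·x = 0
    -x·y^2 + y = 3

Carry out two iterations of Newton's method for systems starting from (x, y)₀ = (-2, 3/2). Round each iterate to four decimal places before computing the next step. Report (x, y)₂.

At (-2, 3/2): F = (-23.0000, 3.0000).
Jacobian J = [[-4·x·y + 4·x + 2·y^2 + 5, -2·x^2 + 4·x·y], [-y^2, -2·x·y + 1]].
At the point, J = [[13.5000, -20.0000], [-2.2500, 7.0000]] (det J = 49.5000).
Solving J·Δ = −F gives Δ = (2.0404, 0.2273).
Then the next iterate is (x, y)₁ = (0.0404, 1.7273).
Round to (0.0404, 1.7273) and repeat: F = (0.440698, -1.393236), J = [[10.849599, 0.275867], [-2.983565, 0.860434]].
Δ = (-0.0752, 1.3586), so (x, y)₂ = (-0.0348, 3.0859).

(-0.0348, 3.0859)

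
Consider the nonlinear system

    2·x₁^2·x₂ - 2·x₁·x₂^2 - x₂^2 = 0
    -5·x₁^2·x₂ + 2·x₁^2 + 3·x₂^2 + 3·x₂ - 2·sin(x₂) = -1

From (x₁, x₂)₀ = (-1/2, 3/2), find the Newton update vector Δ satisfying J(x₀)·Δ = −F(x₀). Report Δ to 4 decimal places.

(0.0427, -0.8592)

At (-1/2, 3/2): F = (0.7500, 8.880010).
Jacobian J = [[4·x₁·x₂ - 2·x₂^2, 2·x₁^2 - 4·x₁·x₂ - 2·x₂], [-10·x₁·x₂ + 4·x₁, -5·x₁^2 + 6·x₂ - 2·cos(x₂) + 3]].
At the point, J = [[-7.5000, 0.5000], [5.5000, 10.608526]] (det J = -82.313942).
Solving J·Δ = −F gives Δ = (0.0427, -0.8592).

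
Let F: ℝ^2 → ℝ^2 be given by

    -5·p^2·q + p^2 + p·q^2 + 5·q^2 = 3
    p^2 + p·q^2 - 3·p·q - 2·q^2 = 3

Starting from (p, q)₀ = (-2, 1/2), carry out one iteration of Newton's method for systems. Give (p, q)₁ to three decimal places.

(-1.550, 0.180)

At (-2, 1/2): F = (-8.250, 3.000).
Jacobian J = [[-10·p·q + 2·p + q^2, -5·p^2 + 2·p·q + 10·q], [2·p + q^2 - 3·q, 2·p·q - 3·p - 4·q]].
At the point, J = [[6.250, -17.000], [-5.250, 2.000]] (det J = -76.750).
Solving J·Δ = −F gives Δ = (0.450, -0.320).
Then the next iterate is (p, q)₁ = (-1.550, 0.180).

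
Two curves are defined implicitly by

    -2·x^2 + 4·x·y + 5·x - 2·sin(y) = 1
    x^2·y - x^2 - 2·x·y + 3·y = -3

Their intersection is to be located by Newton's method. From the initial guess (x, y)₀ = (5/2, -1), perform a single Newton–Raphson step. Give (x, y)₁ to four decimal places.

At (5/2, -1): F = (-9.317058, -7.5000).
Jacobian J = [[-4·x + 4·y + 5, 4·x - 2·cos(y)], [2·x·y - 2·x - 2·y, x^2 - 2·x + 3]].
At the point, J = [[-9.0000, 8.919395], [-8.0000, 4.2500]] (det J = 33.105163).
Solving J·Δ = −F gives Δ = (-0.8246, 0.2125).
Then the next iterate is (x, y)₁ = (1.6754, -0.7875).

(1.6754, -0.7875)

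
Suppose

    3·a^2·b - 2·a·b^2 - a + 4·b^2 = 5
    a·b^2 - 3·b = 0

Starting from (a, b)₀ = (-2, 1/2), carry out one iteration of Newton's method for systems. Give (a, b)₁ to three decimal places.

At (-2, 1/2): F = (5.000, -2.000).
Jacobian J = [[6·a·b - 2·b^2 - 1, 3·a^2 - 4·a·b + 8·b], [b^2, 2·a·b - 3]].
At the point, J = [[-7.500, 20.000], [0.250, -5.000]] (det J = 32.500).
Solving J·Δ = −F gives Δ = (-0.462, -0.423).
Then the next iterate is (a, b)₁ = (-2.462, 0.077).

(-2.462, 0.077)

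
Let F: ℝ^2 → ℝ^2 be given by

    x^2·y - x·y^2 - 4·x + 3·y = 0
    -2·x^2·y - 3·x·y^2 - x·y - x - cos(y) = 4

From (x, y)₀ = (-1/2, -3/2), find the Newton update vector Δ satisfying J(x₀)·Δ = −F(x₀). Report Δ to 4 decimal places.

(-0.2355, 0.3607)

At (-1/2, -3/2): F = (-1.7500, -0.195737).
Jacobian J = [[2·x·y - y^2 - 4, x^2 - 2·x·y + 3], [-4·x·y - 3·y^2 - y - 1, -2·x^2 - 6·x·y - x + sin(y)]].
At the point, J = [[-4.7500, 1.7500], [-9.2500, -5.497495]] (det J = 42.300601).
Solving J·Δ = −F gives Δ = (-0.2355, 0.3607).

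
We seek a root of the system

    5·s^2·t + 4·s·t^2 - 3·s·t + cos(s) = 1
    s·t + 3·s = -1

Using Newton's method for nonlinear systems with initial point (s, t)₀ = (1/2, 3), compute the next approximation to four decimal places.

At (1/2, 3): F = (17.127583, 4.0000).
Jacobian J = [[10·s·t + 4·t^2 - 3·t - sin(s), 5·s^2 + 8·s·t - 3·s], [t + 3, s]].
At the point, J = [[41.520574, 11.7500], [6.0000, 0.5000]] (det J = -49.739713).
Solving J·Δ = −F gives Δ = (-0.7727, 1.2730).
Then the next iterate is (s, t)₁ = (-0.2727, 4.2730).

(-0.2727, 4.2730)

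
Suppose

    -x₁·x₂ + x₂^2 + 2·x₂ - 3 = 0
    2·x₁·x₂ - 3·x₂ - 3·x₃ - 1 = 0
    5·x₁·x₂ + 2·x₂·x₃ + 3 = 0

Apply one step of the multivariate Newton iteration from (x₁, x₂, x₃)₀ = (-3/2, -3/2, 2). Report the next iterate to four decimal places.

(1.5208, 1.4375, -6.2292)

At (-3/2, -3/2, 2): F = (-6.0000, 2.0000, 8.2500).
Jacobian J = [[-x₂, -x₁ + 2·x₂ + 2, 0], [2·x₂, 2·x₁ - 3, -3], [5·x₂, 5·x₁ + 2·x₃, 2·x₂]].
At the point, J = [[1.5000, 0.5000, 0.0000], [-3.0000, -6.0000, -3.0000], [-7.5000, -3.5000, -3.0000]] (det J = 18.0000).
Solving J·Δ = −F gives Δ = (3.0208, 2.9375, -8.2292).
Then the next iterate is (x₁, x₂, x₃)₁ = (1.5208, 1.4375, -6.2292).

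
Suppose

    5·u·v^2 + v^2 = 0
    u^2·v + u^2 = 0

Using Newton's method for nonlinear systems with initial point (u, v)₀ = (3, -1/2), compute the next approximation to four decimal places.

At (3, -1/2): F = (4.0000, 4.5000).
Jacobian J = [[5·v^2, 10·u·v + 2·v], [2·u·v + 2·u, u^2]].
At the point, J = [[1.2500, -16.0000], [3.0000, 9.0000]] (det J = 59.2500).
Solving J·Δ = −F gives Δ = (-1.8228, 0.1076).
Then the next iterate is (u, v)₁ = (1.1772, -0.3924).

(1.1772, -0.3924)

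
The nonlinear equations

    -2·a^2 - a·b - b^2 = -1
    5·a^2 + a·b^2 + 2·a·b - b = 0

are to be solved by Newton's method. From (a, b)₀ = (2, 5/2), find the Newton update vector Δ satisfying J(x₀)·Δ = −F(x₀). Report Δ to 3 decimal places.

At (2, 5/2): F = (-18.250, 40.000).
Jacobian J = [[-4·a - b, -a - 2·b], [10·a + b^2 + 2·b, 2·a·b + 2·a - 1]].
At the point, J = [[-10.500, -7.000], [31.250, 13.000]] (det J = 82.250).
Solving J·Δ = −F gives Δ = (-0.520, -1.828).

(-0.520, -1.828)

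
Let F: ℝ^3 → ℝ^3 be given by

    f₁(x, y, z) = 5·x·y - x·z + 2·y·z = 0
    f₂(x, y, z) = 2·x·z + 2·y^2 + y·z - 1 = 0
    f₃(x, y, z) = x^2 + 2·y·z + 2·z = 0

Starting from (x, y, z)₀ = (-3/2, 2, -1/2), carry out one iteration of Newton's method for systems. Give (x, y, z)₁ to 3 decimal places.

(-0.693, 1.159, -0.112)

At (-3/2, 2, -1/2): F = (-17.750, 7.500, -0.750).
Jacobian J = [[5·y - z, 5·x + 2·z, -x + 2·y], [2·z, 4·y + z, 2·x + y], [2·x, 2·z, 2·y + 2]].
At the point, J = [[10.500, -8.500, 5.500], [-1.000, 7.500, -1.000], [-3.000, -1.000, 6.000]] (det J = 514.750).
Solving J·Δ = −F gives Δ = (0.807, -0.841, 0.388).
Then the next iterate is (x, y, z)₁ = (-0.693, 1.159, -0.112).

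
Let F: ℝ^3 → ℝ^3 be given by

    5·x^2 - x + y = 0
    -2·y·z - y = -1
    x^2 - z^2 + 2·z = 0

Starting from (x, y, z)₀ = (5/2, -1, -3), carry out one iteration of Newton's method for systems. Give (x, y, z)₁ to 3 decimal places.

(1.341, -0.927, -1.182)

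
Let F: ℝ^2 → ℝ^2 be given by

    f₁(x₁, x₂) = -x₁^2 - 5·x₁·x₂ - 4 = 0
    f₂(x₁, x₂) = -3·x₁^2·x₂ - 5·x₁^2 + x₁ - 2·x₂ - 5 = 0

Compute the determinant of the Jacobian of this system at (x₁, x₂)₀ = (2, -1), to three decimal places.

-84.000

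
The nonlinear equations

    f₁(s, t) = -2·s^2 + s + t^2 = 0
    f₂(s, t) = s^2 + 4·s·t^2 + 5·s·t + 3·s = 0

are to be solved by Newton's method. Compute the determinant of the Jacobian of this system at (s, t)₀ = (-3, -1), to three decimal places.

109.000

J = [[-4·s + 1, 2·t], [2·s + 4·t^2 + 5·t + 3, 8·s·t + 5·s]].
At the point, J = [[13.000, -2.000], [-4.000, 9.000]].
det J = 109.000.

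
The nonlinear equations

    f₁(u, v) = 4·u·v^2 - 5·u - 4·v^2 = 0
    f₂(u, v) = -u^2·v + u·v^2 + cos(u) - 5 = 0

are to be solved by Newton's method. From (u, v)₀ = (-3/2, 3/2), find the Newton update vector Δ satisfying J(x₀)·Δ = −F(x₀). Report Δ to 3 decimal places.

(1.213, -0.338)

At (-3/2, 3/2): F = (-15.000, -11.67926).
Jacobian J = [[4·v^2 - 5, 8·u·v - 8·v], [-2·u·v + v^2 - sin(u), -u^2 + 2·u·v]].
At the point, J = [[4.000, -30.000], [7.74749, -6.750]] (det J = 205.42485).
Solving J·Δ = −F gives Δ = (1.213, -0.338).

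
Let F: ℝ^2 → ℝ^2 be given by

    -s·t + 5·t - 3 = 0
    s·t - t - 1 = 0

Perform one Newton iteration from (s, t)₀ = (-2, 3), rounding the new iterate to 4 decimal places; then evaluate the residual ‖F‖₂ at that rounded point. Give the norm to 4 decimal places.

At (-2, 3): F = (18.0000, -10.0000).
Jacobian J = [[-t, -s + 5], [t, s - 1]].
At the point, J = [[-3.0000, 7.0000], [3.0000, -3.0000]] (det J = -12.0000).
Solving J·Δ = −F gives Δ = (1.3333, -2.0000).
Then the next iterate is (s, t)₁ = (-0.6667, 1.0000).
Re-evaluating at (-0.6667, 1.0000): F = (2.6667, -2.6667), so ‖F‖₂ = 3.7713.

3.7713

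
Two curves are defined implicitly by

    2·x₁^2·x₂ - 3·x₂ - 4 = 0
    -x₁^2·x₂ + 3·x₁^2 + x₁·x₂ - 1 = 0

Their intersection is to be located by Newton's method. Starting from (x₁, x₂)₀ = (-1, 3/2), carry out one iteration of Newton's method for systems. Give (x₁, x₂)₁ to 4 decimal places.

(-1.9524, 1.7143)

At (-1, 3/2): F = (-5.5000, -1.0000).
Jacobian J = [[4·x₁·x₂, 2·x₁^2 - 3], [-2·x₁·x₂ + 6·x₁ + x₂, -x₁^2 + x₁]].
At the point, J = [[-6.0000, -1.0000], [-1.5000, -2.0000]] (det J = 10.5000).
Solving J·Δ = −F gives Δ = (-0.9524, 0.2143).
Then the next iterate is (x₁, x₂)₁ = (-1.9524, 1.7143).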